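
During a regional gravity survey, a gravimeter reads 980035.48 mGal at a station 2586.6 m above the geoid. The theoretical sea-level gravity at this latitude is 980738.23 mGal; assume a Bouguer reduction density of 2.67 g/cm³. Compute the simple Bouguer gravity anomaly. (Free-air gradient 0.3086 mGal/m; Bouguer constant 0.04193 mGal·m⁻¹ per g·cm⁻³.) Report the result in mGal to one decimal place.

-194.1

Free-air correction = 0.3086 × 2586.6 = 798.22 mGal
Free-air anomaly = 980035.48 − 980738.23 + (798.22) = 95.47 mGal
Bouguer slab correction = 0.04193 × 2.67 × 2586.6 = 289.58 mGal
Simple Bouguer anomaly = 95.47 − (289.58) = -194.11 mGal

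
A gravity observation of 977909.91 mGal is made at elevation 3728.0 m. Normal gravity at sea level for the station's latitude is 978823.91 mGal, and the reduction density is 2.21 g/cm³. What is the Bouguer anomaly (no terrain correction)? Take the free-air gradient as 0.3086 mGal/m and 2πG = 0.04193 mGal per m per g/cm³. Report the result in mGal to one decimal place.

-109.0

Free-air correction = 0.3086 × 3728.0 = 1150.46 mGal
Free-air anomaly = 977909.91 − 978823.91 + (1150.46) = 236.46 mGal
Bouguer slab correction = 0.04193 × 2.21 × 3728.0 = 345.46 mGal
Simple Bouguer anomaly = 236.46 − (345.46) = -109.00 mGal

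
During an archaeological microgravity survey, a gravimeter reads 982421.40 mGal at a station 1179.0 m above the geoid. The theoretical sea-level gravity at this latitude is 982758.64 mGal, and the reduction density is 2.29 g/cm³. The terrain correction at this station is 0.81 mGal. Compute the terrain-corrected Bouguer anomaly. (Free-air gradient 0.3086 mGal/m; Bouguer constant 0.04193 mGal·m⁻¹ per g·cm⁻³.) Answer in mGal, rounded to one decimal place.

-85.8

Free-air correction = 0.3086 × 1179.0 = 363.84 mGal
Free-air anomaly = 982421.40 − 982758.64 + (363.84) = 26.60 mGal
Bouguer slab correction = 0.04193 × 2.29 × 1179.0 = 113.21 mGal
Simple Bouguer anomaly = 26.60 − (113.21) = -86.61 mGal
Complete Bouguer anomaly = -86.61 + 0.81 = -85.80 mGal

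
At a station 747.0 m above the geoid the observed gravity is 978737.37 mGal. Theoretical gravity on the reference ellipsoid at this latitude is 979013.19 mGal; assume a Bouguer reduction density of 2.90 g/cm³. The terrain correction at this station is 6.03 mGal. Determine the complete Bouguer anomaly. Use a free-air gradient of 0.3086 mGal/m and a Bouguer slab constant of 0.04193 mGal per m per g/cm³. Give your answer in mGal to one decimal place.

Free-air correction = 0.3086 × 747.0 = 230.52 mGal
Free-air anomaly = 978737.37 − 979013.19 + (230.52) = -45.30 mGal
Bouguer slab correction = 0.04193 × 2.90 × 747.0 = 90.83 mGal
Simple Bouguer anomaly = -45.30 − (90.83) = -136.13 mGal
Complete Bouguer anomaly = -136.13 + 6.03 = -130.10 mGal

-130.1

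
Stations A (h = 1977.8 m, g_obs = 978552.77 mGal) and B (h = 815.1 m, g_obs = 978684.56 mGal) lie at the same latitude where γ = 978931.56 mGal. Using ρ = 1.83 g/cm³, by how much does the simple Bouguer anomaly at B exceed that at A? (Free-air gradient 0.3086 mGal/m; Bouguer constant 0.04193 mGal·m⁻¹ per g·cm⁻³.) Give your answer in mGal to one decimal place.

Δg_SB(A) = 978552.77 − 978931.56 + 0.3086×1977.8 − 0.04193×1.83×1977.8 = 79.80 mGal
Δg_SB(B) = 978684.56 − 978931.56 + 0.3086×815.1 − 0.04193×1.83×815.1 = -58.00 mGal
Difference = -58.00 − (79.80) = -137.80 mGal

-137.8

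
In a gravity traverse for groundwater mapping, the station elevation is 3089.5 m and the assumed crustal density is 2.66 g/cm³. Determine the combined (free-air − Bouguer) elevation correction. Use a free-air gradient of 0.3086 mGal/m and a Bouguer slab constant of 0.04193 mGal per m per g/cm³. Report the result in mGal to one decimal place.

608.8

Combined gradient = 0.3086 − 0.04193 × 2.66 = 0.1970662 mGal/m
Combined elevation correction = 0.1970662 × 3089.5 = 608.8 mGal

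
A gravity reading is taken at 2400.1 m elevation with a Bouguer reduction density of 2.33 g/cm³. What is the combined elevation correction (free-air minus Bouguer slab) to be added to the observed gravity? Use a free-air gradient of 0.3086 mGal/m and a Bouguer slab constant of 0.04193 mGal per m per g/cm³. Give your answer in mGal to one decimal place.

Combined gradient = 0.3086 − 0.04193 × 2.33 = 0.2109031 mGal/m
Combined elevation correction = 0.2109031 × 2400.1 = 506.2 mGal

506.2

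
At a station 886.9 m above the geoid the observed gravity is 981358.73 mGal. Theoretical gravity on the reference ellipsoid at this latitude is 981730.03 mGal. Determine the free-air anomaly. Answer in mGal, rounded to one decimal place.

Free-air correction = 0.3086 × 886.9 = 273.70 mGal
Free-air anomaly = 981358.73 − 981730.03 + (273.70) = -97.60 mGal

-97.6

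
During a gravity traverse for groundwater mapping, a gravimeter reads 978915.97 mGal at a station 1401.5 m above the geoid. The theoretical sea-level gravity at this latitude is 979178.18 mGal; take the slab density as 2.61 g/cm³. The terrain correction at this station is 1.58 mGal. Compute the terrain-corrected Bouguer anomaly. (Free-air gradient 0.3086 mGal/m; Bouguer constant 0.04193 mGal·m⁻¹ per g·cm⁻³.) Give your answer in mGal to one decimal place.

18.5

Free-air correction = 0.3086 × 1401.5 = 432.50 mGal
Free-air anomaly = 978915.97 − 979178.18 + (432.50) = 170.29 mGal
Bouguer slab correction = 0.04193 × 2.61 × 1401.5 = 153.38 mGal
Simple Bouguer anomaly = 170.29 − (153.38) = 16.91 mGal
Complete Bouguer anomaly = 16.91 + 1.58 = 18.49 mGal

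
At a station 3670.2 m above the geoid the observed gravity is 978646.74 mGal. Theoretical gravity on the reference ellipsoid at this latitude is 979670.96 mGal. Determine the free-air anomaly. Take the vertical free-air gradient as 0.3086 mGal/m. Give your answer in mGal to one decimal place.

Free-air correction = 0.3086 × 3670.2 = 1132.62 mGal
Free-air anomaly = 978646.74 − 979670.96 + (1132.62) = 108.40 mGal

108.4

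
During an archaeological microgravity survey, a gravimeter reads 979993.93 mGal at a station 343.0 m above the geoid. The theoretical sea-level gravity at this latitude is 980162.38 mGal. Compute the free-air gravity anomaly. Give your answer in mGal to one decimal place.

Free-air correction = 0.3086 × 343.0 = 105.85 mGal
Free-air anomaly = 979993.93 − 980162.38 + (105.85) = -62.60 mGal

-62.6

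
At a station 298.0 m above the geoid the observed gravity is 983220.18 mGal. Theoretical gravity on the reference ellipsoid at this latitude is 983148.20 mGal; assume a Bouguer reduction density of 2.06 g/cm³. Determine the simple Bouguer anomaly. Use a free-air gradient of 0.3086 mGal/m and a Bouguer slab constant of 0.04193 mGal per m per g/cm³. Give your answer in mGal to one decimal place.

138.2

Free-air correction = 0.3086 × 298.0 = 91.96 mGal
Free-air anomaly = 983220.18 − 983148.20 + (91.96) = 163.94 mGal
Bouguer slab correction = 0.04193 × 2.06 × 298.0 = 25.74 mGal
Simple Bouguer anomaly = 163.94 − (25.74) = 138.20 mGal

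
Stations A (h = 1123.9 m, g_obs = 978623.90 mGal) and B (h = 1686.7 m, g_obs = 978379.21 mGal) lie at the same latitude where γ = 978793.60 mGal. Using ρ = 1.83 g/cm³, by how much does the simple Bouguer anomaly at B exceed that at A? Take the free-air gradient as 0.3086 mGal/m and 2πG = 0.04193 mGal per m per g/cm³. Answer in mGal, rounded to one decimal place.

Δg_SB(A) = 978623.90 − 978793.60 + 0.3086×1123.9 − 0.04193×1.83×1123.9 = 90.90 mGal
Δg_SB(B) = 978379.21 − 978793.60 + 0.3086×1686.7 − 0.04193×1.83×1686.7 = -23.30 mGal
Difference = -23.30 − (90.90) = -114.20 mGal

-114.2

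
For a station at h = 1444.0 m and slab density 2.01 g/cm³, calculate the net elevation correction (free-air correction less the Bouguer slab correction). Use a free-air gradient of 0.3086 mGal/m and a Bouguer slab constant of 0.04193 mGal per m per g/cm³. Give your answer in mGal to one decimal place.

323.9

Combined gradient = 0.3086 − 0.04193 × 2.01 = 0.2243207 mGal/m
Combined elevation correction = 0.2243207 × 1444.0 = 323.9 mGal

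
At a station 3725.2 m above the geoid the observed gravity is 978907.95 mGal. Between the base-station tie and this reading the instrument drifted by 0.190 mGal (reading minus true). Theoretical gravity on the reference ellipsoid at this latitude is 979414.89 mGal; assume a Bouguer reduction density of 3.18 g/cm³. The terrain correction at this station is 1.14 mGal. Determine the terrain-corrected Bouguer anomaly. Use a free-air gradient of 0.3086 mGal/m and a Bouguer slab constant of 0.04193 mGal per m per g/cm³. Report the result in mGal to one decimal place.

146.9

Drift-corrected reading = 978907.95 − (0.190) = 978907.760 mGal
Free-air correction = 0.3086 × 3725.2 = 1149.60 mGal
Free-air anomaly = 978907.760 − 979414.89 + (1149.60) = 642.470 mGal
Bouguer slab correction = 0.04193 × 3.18 × 3725.2 = 496.71 mGal
Simple Bouguer anomaly = 642.470 − (496.71) = 145.760 mGal
Complete Bouguer anomaly = 145.760 + 1.14 = 146.900 mGal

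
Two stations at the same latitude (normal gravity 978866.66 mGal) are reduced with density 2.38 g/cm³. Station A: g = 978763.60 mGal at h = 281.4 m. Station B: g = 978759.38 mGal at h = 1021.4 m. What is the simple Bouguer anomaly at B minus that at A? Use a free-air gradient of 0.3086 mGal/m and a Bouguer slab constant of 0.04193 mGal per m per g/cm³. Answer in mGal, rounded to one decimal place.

Δg_SB(A) = 978763.60 − 978866.66 + 0.3086×281.4 − 0.04193×2.38×281.4 = -44.30 mGal
Δg_SB(B) = 978759.38 − 978866.66 + 0.3086×1021.4 − 0.04193×2.38×1021.4 = 106.00 mGal
Difference = 106.00 − (-44.30) = 150.30 mGal

150.3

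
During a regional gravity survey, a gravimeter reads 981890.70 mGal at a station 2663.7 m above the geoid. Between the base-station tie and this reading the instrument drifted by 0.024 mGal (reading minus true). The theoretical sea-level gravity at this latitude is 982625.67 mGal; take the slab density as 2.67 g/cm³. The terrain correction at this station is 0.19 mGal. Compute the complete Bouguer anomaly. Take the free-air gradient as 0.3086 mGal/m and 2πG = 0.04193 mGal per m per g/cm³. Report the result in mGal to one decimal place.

Drift-corrected reading = 981890.70 − (0.024) = 981890.676 mGal
Free-air correction = 0.3086 × 2663.7 = 822.02 mGal
Free-air anomaly = 981890.676 − 982625.67 + (822.02) = 87.026 mGal
Bouguer slab correction = 0.04193 × 2.67 × 2663.7 = 298.21 mGal
Simple Bouguer anomaly = 87.026 − (298.21) = -211.184 mGal
Complete Bouguer anomaly = -211.184 + 0.19 = -210.994 mGal

-211.0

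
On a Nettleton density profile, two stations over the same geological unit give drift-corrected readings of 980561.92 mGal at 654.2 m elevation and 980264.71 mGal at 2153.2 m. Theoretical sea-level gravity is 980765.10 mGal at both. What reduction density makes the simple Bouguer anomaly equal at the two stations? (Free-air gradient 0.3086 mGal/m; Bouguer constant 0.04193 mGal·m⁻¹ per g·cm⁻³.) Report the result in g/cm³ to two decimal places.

2.63

Δg_obs = 980264.71 − 980561.92 = -297.21 mGal over Δh = 2153.2 − 654.2 = 1499.0 m
Equal Bouguer anomalies ⇒ Δg_obs + (0.3086 − 0.04193ρ)·Δh = 0
0.3086 − 0.04193ρ = −Δg_obs/Δh = 0.19827
ρ = (0.3086 − 0.19827) / 0.04193 = 2.63 g/cm³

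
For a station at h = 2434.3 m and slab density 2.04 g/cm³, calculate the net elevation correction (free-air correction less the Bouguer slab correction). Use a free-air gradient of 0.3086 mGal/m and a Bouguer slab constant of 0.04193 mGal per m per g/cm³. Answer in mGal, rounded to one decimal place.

543.0

Combined gradient = 0.3086 − 0.04193 × 2.04 = 0.2230628 mGal/m
Combined elevation correction = 0.2230628 × 2434.3 = 543.0 mGal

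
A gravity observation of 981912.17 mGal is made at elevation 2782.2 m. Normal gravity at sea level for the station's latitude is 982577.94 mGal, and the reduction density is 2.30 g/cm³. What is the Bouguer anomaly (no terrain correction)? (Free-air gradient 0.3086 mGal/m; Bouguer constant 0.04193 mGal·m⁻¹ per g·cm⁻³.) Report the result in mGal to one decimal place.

-75.5

Free-air correction = 0.3086 × 2782.2 = 858.59 mGal
Free-air anomaly = 981912.17 − 982577.94 + (858.59) = 192.82 mGal
Bouguer slab correction = 0.04193 × 2.30 × 2782.2 = 268.31 mGal
Simple Bouguer anomaly = 192.82 − (268.31) = -75.49 mGal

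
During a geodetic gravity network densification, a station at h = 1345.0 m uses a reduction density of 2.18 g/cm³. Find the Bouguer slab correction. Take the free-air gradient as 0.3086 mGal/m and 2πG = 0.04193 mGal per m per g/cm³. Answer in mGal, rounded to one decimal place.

Bouguer slab correction = 0.04193 × 2.18 × 1345.0 = 122.9 mGal

122.9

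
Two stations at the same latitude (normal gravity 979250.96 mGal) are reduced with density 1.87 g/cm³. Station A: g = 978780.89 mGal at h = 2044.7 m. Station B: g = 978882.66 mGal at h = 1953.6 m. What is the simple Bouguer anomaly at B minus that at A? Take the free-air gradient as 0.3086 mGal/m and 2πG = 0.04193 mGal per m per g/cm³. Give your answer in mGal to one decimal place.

80.8

Δg_SB(A) = 978780.89 − 979250.96 + 0.3086×2044.7 − 0.04193×1.87×2044.7 = 0.60 mGal
Δg_SB(B) = 978882.66 − 979250.96 + 0.3086×1953.6 − 0.04193×1.87×1953.6 = 81.40 mGal
Difference = 81.40 − (0.60) = 80.80 mGal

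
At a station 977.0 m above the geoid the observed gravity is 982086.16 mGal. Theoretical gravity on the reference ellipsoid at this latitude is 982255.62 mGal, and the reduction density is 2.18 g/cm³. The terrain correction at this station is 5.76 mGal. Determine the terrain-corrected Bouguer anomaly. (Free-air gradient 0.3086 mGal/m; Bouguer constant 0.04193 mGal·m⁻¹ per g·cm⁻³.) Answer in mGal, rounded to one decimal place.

Free-air correction = 0.3086 × 977.0 = 301.50 mGal
Free-air anomaly = 982086.16 − 982255.62 + (301.50) = 132.04 mGal
Bouguer slab correction = 0.04193 × 2.18 × 977.0 = 89.31 mGal
Simple Bouguer anomaly = 132.04 − (89.31) = 42.73 mGal
Complete Bouguer anomaly = 42.73 + 5.76 = 48.49 mGal

48.5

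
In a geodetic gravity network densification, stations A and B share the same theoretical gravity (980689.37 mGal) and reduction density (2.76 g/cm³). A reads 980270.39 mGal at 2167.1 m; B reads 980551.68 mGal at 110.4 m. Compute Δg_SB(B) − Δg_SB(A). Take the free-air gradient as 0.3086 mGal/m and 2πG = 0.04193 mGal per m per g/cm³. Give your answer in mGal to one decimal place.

-115.4

Δg_SB(A) = 980270.39 − 980689.37 + 0.3086×2167.1 − 0.04193×2.76×2167.1 = -1.00 mGal
Δg_SB(B) = 980551.68 − 980689.37 + 0.3086×110.4 − 0.04193×2.76×110.4 = -116.40 mGal
Difference = -116.40 − (-1.00) = -115.40 mGal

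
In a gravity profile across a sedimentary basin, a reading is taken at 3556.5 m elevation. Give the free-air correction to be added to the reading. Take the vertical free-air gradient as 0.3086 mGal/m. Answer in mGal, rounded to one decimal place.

1097.5

Free-air correction = 0.3086 × 3556.5 = 1097.5 mGal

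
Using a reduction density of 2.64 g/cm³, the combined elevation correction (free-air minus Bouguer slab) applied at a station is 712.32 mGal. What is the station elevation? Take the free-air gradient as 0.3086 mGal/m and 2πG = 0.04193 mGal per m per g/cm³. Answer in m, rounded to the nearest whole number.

Combined gradient = 0.3086 − 0.04193 × 2.64 = 0.1979048 mGal/m
h = 712.32 / 0.1979048 = 3599.31 m

3599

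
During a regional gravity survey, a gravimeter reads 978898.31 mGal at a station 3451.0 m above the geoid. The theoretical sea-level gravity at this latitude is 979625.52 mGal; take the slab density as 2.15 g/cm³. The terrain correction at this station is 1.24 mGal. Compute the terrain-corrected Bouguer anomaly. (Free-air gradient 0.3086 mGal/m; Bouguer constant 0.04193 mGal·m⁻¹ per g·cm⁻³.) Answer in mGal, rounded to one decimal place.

27.9

Free-air correction = 0.3086 × 3451.0 = 1064.98 mGal
Free-air anomaly = 978898.31 − 979625.52 + (1064.98) = 337.77 mGal
Bouguer slab correction = 0.04193 × 2.15 × 3451.0 = 311.11 mGal
Simple Bouguer anomaly = 337.77 − (311.11) = 26.66 mGal
Complete Bouguer anomaly = 26.66 + 1.24 = 27.90 mGal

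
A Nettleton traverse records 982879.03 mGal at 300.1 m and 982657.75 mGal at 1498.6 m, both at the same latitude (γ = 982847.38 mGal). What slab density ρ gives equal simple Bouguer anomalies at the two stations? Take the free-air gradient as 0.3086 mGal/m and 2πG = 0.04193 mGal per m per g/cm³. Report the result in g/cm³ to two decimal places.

2.96

Δg_obs = 982657.75 − 982879.03 = -221.28 mGal over Δh = 1498.6 − 300.1 = 1198.5 m
Equal Bouguer anomalies ⇒ Δg_obs + (0.3086 − 0.04193ρ)·Δh = 0
0.3086 − 0.04193ρ = −Δg_obs/Δh = 0.18463
ρ = (0.3086 − 0.18463) / 0.04193 = 2.96 g/cm³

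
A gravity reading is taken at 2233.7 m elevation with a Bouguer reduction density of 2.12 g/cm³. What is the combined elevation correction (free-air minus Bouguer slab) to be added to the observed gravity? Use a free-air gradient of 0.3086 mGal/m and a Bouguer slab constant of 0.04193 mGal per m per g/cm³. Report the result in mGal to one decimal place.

Combined gradient = 0.3086 − 0.04193 × 2.12 = 0.2197084 mGal/m
Combined elevation correction = 0.2197084 × 2233.7 = 490.8 mGal

490.8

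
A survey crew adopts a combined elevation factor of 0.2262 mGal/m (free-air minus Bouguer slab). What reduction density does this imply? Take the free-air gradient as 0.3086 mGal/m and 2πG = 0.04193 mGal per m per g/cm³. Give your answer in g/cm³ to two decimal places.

0.2262 = 0.3086 − 0.04193 × ρ
ρ = (0.3086 − 0.2262) / 0.04193 = 1.97 g/cm³

1.97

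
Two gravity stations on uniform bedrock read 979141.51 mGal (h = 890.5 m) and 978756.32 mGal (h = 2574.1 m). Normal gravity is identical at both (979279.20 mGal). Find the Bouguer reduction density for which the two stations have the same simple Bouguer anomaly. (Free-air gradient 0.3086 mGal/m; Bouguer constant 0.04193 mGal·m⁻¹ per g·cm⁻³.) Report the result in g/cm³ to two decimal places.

Δg_obs = 978756.32 − 979141.51 = -385.19 mGal over Δh = 2574.1 − 890.5 = 1683.6 m
Equal Bouguer anomalies ⇒ Δg_obs + (0.3086 − 0.04193ρ)·Δh = 0
0.3086 − 0.04193ρ = −Δg_obs/Δh = 0.22879
ρ = (0.3086 − 0.22879) / 0.04193 = 1.90 g/cm³

1.90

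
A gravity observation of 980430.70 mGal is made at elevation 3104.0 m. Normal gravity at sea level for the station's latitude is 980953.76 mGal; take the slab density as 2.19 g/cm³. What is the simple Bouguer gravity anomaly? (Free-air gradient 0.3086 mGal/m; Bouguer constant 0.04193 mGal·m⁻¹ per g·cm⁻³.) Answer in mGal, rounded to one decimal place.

Free-air correction = 0.3086 × 3104.0 = 957.89 mGal
Free-air anomaly = 980430.70 − 980953.76 + (957.89) = 434.83 mGal
Bouguer slab correction = 0.04193 × 2.19 × 3104.0 = 285.03 mGal
Simple Bouguer anomaly = 434.83 − (285.03) = 149.80 mGal

149.8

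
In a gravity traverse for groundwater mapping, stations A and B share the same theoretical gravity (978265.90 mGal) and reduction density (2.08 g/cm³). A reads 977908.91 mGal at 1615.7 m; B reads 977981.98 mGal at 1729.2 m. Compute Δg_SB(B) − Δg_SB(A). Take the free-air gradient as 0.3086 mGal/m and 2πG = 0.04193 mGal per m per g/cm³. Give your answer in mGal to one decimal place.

98.2

Δg_SB(A) = 977908.91 − 978265.90 + 0.3086×1615.7 − 0.04193×2.08×1615.7 = 0.70 mGal
Δg_SB(B) = 977981.98 − 978265.90 + 0.3086×1729.2 − 0.04193×2.08×1729.2 = 98.90 mGal
Difference = 98.90 − (0.70) = 98.20 mGal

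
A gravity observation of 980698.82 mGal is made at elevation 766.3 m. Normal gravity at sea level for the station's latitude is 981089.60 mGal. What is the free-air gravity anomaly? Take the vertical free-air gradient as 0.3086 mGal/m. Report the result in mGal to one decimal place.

Free-air correction = 0.3086 × 766.3 = 236.48 mGal
Free-air anomaly = 980698.82 − 981089.60 + (236.48) = -154.30 mGal

-154.3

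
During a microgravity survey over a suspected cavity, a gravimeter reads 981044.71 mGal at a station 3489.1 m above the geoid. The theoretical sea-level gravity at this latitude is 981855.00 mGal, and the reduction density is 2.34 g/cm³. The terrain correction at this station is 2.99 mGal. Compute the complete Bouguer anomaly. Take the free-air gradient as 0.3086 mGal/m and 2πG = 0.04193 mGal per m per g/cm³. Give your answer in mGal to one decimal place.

Free-air correction = 0.3086 × 3489.1 = 1076.74 mGal
Free-air anomaly = 981044.71 − 981855.00 + (1076.74) = 266.45 mGal
Bouguer slab correction = 0.04193 × 2.34 × 3489.1 = 342.34 mGal
Simple Bouguer anomaly = 266.45 − (342.34) = -75.89 mGal
Complete Bouguer anomaly = -75.89 + 2.99 = -72.90 mGal

-72.9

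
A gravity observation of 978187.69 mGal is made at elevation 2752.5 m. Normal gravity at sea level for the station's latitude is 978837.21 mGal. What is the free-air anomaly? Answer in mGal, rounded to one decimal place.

Free-air correction = 0.3086 × 2752.5 = 849.42 mGal
Free-air anomaly = 978187.69 − 978837.21 + (849.42) = 199.90 mGal

199.9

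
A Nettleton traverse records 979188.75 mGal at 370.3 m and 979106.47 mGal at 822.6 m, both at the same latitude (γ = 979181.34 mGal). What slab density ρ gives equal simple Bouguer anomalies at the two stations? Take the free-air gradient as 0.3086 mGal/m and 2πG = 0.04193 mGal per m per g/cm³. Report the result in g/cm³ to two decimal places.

3.02

Δg_obs = 979106.47 − 979188.75 = -82.28 mGal over Δh = 822.6 − 370.3 = 452.3 m
Equal Bouguer anomalies ⇒ Δg_obs + (0.3086 − 0.04193ρ)·Δh = 0
0.3086 − 0.04193ρ = −Δg_obs/Δh = 0.18191
ρ = (0.3086 − 0.18191) / 0.04193 = 3.02 g/cm³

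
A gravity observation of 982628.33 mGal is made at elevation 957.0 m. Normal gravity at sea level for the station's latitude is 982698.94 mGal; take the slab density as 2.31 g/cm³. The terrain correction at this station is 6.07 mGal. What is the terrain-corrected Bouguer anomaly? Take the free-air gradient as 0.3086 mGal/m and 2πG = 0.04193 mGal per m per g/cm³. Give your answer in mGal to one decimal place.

Free-air correction = 0.3086 × 957.0 = 295.33 mGal
Free-air anomaly = 982628.33 − 982698.94 + (295.33) = 224.72 mGal
Bouguer slab correction = 0.04193 × 2.31 × 957.0 = 92.69 mGal
Simple Bouguer anomaly = 224.72 − (92.69) = 132.03 mGal
Complete Bouguer anomaly = 132.03 + 6.07 = 138.10 mGal

138.1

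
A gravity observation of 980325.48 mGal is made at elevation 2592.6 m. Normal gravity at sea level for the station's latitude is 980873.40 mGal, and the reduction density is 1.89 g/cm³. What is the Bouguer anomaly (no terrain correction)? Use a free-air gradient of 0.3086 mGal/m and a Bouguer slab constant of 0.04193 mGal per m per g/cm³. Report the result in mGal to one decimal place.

Free-air correction = 0.3086 × 2592.6 = 800.08 mGal
Free-air anomaly = 980325.48 − 980873.40 + (800.08) = 252.16 mGal
Bouguer slab correction = 0.04193 × 1.89 × 2592.6 = 205.46 mGal
Simple Bouguer anomaly = 252.16 − (205.46) = 46.70 mGal

46.7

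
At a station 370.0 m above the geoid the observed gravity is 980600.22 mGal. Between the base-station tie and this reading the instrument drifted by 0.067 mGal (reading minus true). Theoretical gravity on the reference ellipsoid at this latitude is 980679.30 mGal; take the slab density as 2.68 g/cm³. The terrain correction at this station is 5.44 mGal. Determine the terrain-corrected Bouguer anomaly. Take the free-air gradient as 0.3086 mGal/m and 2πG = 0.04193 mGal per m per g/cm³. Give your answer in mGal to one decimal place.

Drift-corrected reading = 980600.22 − (0.067) = 980600.153 mGal
Free-air correction = 0.3086 × 370.0 = 114.18 mGal
Free-air anomaly = 980600.153 − 980679.30 + (114.18) = 35.033 mGal
Bouguer slab correction = 0.04193 × 2.68 × 370.0 = 41.58 mGal
Simple Bouguer anomaly = 35.033 − (41.58) = -6.547 mGal
Complete Bouguer anomaly = -6.547 + 5.44 = -1.107 mGal

-1.1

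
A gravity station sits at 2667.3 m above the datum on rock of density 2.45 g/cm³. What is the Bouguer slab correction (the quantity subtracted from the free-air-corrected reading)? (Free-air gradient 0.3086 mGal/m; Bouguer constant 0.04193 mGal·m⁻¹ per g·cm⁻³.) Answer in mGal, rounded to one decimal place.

274.0

Bouguer slab correction = 0.04193 × 2.45 × 2667.3 = 274.0 mGal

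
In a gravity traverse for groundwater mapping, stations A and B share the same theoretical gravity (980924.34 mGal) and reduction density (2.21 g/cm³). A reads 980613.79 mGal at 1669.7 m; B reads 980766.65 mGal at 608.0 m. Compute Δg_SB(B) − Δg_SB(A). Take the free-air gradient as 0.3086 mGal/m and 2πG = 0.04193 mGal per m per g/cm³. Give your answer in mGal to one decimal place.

-76.4

Δg_SB(A) = 980613.79 − 980924.34 + 0.3086×1669.7 − 0.04193×2.21×1669.7 = 50.00 mGal
Δg_SB(B) = 980766.65 − 980924.34 + 0.3086×608.0 − 0.04193×2.21×608.0 = -26.40 mGal
Difference = -26.40 − (50.00) = -76.40 mGal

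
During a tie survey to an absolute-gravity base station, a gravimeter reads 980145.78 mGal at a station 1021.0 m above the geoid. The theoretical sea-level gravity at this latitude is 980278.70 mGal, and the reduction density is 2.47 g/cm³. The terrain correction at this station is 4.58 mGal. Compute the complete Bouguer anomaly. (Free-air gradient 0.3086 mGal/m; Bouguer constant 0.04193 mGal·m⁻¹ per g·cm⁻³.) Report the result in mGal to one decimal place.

81.0

Free-air correction = 0.3086 × 1021.0 = 315.08 mGal
Free-air anomaly = 980145.78 − 980278.70 + (315.08) = 182.16 mGal
Bouguer slab correction = 0.04193 × 2.47 × 1021.0 = 105.74 mGal
Simple Bouguer anomaly = 182.16 − (105.74) = 76.42 mGal
Complete Bouguer anomaly = 76.42 + 4.58 = 81.00 mGal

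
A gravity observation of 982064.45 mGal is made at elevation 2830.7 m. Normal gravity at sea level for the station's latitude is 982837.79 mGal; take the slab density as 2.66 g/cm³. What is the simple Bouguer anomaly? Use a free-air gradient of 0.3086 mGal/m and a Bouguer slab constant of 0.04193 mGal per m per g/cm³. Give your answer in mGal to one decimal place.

Free-air correction = 0.3086 × 2830.7 = 873.55 mGal
Free-air anomaly = 982064.45 − 982837.79 + (873.55) = 100.21 mGal
Bouguer slab correction = 0.04193 × 2.66 × 2830.7 = 315.72 mGal
Simple Bouguer anomaly = 100.21 − (315.72) = -215.51 mGal

-215.5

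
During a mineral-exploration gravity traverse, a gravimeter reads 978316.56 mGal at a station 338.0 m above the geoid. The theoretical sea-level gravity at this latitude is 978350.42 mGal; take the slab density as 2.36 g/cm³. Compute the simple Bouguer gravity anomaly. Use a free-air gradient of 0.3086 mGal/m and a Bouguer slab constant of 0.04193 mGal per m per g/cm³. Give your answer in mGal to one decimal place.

Free-air correction = 0.3086 × 338.0 = 104.31 mGal
Free-air anomaly = 978316.56 − 978350.42 + (104.31) = 70.45 mGal
Bouguer slab correction = 0.04193 × 2.36 × 338.0 = 33.45 mGal
Simple Bouguer anomaly = 70.45 − (33.45) = 37.00 mGal

37.0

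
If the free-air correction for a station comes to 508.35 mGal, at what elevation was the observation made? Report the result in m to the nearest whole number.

h = 508.35 / 0.3086 = 1647.28 m

1647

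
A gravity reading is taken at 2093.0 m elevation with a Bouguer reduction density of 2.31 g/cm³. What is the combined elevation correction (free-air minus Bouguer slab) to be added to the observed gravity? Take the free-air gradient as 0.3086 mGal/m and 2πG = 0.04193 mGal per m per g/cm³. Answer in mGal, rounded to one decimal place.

Combined gradient = 0.3086 − 0.04193 × 2.31 = 0.2117417 mGal/m
Combined elevation correction = 0.2117417 × 2093.0 = 443.2 mGal

443.2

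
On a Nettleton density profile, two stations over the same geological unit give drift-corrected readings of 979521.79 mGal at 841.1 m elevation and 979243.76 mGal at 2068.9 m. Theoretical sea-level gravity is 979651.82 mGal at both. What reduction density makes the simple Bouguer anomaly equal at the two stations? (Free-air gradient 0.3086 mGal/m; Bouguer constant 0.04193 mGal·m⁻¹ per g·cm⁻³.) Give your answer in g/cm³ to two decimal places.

1.96

Δg_obs = 979243.76 − 979521.79 = -278.03 mGal over Δh = 2068.9 − 841.1 = 1227.8 m
Equal Bouguer anomalies ⇒ Δg_obs + (0.3086 − 0.04193ρ)·Δh = 0
0.3086 − 0.04193ρ = −Δg_obs/Δh = 0.22645
ρ = (0.3086 − 0.22645) / 0.04193 = 1.96 g/cm³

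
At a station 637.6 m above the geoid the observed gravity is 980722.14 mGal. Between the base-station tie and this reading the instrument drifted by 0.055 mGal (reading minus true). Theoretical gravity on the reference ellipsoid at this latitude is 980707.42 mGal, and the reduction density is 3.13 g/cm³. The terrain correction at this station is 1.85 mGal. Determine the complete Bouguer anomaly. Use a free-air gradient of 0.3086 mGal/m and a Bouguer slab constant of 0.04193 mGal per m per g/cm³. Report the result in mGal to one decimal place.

129.6

Drift-corrected reading = 980722.14 − (0.055) = 980722.085 mGal
Free-air correction = 0.3086 × 637.6 = 196.76 mGal
Free-air anomaly = 980722.085 − 980707.42 + (196.76) = 211.425 mGal
Bouguer slab correction = 0.04193 × 3.13 × 637.6 = 83.68 mGal
Simple Bouguer anomaly = 211.425 − (83.68) = 127.745 mGal
Complete Bouguer anomaly = 127.745 + 1.85 = 129.595 mGal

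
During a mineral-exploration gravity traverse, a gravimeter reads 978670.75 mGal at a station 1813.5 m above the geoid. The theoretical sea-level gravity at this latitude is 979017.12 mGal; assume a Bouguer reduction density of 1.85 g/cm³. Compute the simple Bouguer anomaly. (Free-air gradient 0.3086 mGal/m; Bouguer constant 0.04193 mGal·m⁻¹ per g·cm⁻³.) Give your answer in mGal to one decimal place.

72.6

Free-air correction = 0.3086 × 1813.5 = 559.65 mGal
Free-air anomaly = 978670.75 − 979017.12 + (559.65) = 213.28 mGal
Bouguer slab correction = 0.04193 × 1.85 × 1813.5 = 140.67 mGal
Simple Bouguer anomaly = 213.28 − (140.67) = 72.61 mGal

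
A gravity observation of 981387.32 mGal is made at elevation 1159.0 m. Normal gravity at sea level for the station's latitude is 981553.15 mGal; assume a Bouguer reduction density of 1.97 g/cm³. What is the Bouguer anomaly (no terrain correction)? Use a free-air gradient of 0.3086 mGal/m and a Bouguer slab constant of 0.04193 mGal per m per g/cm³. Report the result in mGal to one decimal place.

Free-air correction = 0.3086 × 1159.0 = 357.67 mGal
Free-air anomaly = 981387.32 − 981553.15 + (357.67) = 191.84 mGal
Bouguer slab correction = 0.04193 × 1.97 × 1159.0 = 95.74 mGal
Simple Bouguer anomaly = 191.84 − (95.74) = 96.10 mGal

96.1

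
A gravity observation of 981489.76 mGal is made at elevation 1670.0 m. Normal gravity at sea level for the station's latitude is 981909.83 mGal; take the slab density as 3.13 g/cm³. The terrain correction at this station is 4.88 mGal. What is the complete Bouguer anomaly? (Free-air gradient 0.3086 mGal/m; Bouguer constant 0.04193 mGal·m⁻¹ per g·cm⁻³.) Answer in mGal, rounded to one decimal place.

Free-air correction = 0.3086 × 1670.0 = 515.36 mGal
Free-air anomaly = 981489.76 − 981909.83 + (515.36) = 95.29 mGal
Bouguer slab correction = 0.04193 × 3.13 × 1670.0 = 219.17 mGal
Simple Bouguer anomaly = 95.29 − (219.17) = -123.88 mGal
Complete Bouguer anomaly = -123.88 + 4.88 = -119.00 mGal

-119.0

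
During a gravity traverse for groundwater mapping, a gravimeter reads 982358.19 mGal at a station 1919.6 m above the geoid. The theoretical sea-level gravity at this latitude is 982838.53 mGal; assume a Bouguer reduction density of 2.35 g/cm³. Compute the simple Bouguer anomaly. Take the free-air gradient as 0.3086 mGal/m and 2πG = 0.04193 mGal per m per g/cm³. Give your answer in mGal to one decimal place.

Free-air correction = 0.3086 × 1919.6 = 592.39 mGal
Free-air anomaly = 982358.19 − 982838.53 + (592.39) = 112.05 mGal
Bouguer slab correction = 0.04193 × 2.35 × 1919.6 = 189.15 mGal
Simple Bouguer anomaly = 112.05 − (189.15) = -77.10 mGal

-77.1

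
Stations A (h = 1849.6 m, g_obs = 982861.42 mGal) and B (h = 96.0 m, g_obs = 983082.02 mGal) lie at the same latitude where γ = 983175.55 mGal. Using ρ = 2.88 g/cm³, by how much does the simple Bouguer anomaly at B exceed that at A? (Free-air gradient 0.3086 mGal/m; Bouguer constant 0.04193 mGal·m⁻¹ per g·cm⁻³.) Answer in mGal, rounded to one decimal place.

Δg_SB(A) = 982861.42 − 983175.55 + 0.3086×1849.6 − 0.04193×2.88×1849.6 = 33.30 mGal
Δg_SB(B) = 983082.02 − 983175.55 + 0.3086×96.0 − 0.04193×2.88×96.0 = -75.50 mGal
Difference = -75.50 − (33.30) = -108.80 mGal

-108.8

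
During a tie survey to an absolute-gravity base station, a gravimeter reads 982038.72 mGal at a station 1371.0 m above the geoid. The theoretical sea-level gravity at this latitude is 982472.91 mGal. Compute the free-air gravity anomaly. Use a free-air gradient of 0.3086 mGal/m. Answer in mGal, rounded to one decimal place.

Free-air correction = 0.3086 × 1371.0 = 423.09 mGal
Free-air anomaly = 982038.72 − 982472.91 + (423.09) = -11.10 mGal

-11.1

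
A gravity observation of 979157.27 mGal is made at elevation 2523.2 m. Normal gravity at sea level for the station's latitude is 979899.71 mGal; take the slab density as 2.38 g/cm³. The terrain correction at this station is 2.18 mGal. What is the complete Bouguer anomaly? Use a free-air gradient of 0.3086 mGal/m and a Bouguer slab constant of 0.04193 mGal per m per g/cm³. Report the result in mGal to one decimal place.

-213.4

Free-air correction = 0.3086 × 2523.2 = 778.66 mGal
Free-air anomaly = 979157.27 − 979899.71 + (778.66) = 36.22 mGal
Bouguer slab correction = 0.04193 × 2.38 × 2523.2 = 251.80 mGal
Simple Bouguer anomaly = 36.22 − (251.80) = -215.58 mGal
Complete Bouguer anomaly = -215.58 + 2.18 = -213.40 mGal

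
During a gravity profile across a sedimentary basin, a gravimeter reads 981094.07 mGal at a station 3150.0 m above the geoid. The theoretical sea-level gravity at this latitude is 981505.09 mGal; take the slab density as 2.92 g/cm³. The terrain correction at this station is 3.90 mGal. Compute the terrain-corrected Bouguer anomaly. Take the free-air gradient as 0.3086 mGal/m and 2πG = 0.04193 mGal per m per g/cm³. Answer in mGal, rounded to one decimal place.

Free-air correction = 0.3086 × 3150.0 = 972.09 mGal
Free-air anomaly = 981094.07 − 981505.09 + (972.09) = 561.07 mGal
Bouguer slab correction = 0.04193 × 2.92 × 3150.0 = 385.67 mGal
Simple Bouguer anomaly = 561.07 − (385.67) = 175.40 mGal
Complete Bouguer anomaly = 175.40 + 3.90 = 179.30 mGal

179.3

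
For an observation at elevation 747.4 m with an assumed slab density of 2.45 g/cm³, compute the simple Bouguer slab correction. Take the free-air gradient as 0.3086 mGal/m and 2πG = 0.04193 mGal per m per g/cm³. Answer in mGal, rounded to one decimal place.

76.8

Bouguer slab correction = 0.04193 × 2.45 × 747.4 = 76.8 mGal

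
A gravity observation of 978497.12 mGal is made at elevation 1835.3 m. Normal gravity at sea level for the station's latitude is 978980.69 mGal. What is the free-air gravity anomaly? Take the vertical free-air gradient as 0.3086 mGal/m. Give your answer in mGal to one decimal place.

Free-air correction = 0.3086 × 1835.3 = 566.37 mGal
Free-air anomaly = 978497.12 − 978980.69 + (566.37) = 82.80 mGal

82.8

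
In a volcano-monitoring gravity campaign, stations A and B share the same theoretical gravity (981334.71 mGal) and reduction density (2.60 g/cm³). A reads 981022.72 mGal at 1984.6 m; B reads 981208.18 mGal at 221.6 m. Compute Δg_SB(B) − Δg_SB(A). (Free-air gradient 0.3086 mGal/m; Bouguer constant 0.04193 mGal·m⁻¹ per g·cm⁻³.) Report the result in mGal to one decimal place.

-166.4

Δg_SB(A) = 981022.72 − 981334.71 + 0.3086×1984.6 − 0.04193×2.60×1984.6 = 84.10 mGal
Δg_SB(B) = 981208.18 − 981334.71 + 0.3086×221.6 − 0.04193×2.60×221.6 = -82.30 mGal
Difference = -82.30 − (84.10) = -166.40 mGal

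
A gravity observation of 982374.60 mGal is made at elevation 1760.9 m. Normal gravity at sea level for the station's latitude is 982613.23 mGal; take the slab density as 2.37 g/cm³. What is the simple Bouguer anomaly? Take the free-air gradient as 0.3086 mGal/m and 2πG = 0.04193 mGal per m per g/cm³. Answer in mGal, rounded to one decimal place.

Free-air correction = 0.3086 × 1760.9 = 543.41 mGal
Free-air anomaly = 982374.60 − 982613.23 + (543.41) = 304.78 mGal
Bouguer slab correction = 0.04193 × 2.37 × 1760.9 = 174.99 mGal
Simple Bouguer anomaly = 304.78 − (174.99) = 129.79 mGal

129.8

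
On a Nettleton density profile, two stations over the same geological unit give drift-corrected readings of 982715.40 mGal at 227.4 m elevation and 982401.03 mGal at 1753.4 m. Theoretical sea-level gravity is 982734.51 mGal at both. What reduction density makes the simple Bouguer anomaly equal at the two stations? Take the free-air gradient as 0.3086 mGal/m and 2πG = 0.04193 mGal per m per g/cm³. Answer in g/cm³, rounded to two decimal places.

2.45

Δg_obs = 982401.03 − 982715.40 = -314.37 mGal over Δh = 1753.4 − 227.4 = 1526.0 m
Equal Bouguer anomalies ⇒ Δg_obs + (0.3086 − 0.04193ρ)·Δh = 0
0.3086 − 0.04193ρ = −Δg_obs/Δh = 0.20601
ρ = (0.3086 − 0.20601) / 0.04193 = 2.45 g/cm³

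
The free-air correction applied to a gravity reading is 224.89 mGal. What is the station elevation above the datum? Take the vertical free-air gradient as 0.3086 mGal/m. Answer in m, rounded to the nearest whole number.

729

h = 224.89 / 0.3086 = 728.74 m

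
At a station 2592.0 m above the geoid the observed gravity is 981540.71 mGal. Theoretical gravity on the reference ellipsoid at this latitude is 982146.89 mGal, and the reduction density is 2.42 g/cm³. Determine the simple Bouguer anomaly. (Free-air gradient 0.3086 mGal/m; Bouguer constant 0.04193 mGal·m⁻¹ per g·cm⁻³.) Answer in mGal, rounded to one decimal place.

Free-air correction = 0.3086 × 2592.0 = 799.89 mGal
Free-air anomaly = 981540.71 − 982146.89 + (799.89) = 193.71 mGal
Bouguer slab correction = 0.04193 × 2.42 × 2592.0 = 263.01 mGal
Simple Bouguer anomaly = 193.71 − (263.01) = -69.30 mGal

-69.3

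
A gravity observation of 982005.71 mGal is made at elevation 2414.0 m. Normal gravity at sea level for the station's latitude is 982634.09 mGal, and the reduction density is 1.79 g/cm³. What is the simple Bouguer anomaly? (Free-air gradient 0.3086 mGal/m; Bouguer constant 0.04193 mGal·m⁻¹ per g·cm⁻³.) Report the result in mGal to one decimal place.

Free-air correction = 0.3086 × 2414.0 = 744.96 mGal
Free-air anomaly = 982005.71 − 982634.09 + (744.96) = 116.58 mGal
Bouguer slab correction = 0.04193 × 1.79 × 2414.0 = 181.18 mGal
Simple Bouguer anomaly = 116.58 − (181.18) = -64.60 mGal

-64.6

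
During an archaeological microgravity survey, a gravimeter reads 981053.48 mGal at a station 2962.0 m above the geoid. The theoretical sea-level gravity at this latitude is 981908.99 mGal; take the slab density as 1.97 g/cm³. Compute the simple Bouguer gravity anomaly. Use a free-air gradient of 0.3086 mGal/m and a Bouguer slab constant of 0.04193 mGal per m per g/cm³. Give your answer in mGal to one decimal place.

Free-air correction = 0.3086 × 2962.0 = 914.07 mGal
Free-air anomaly = 981053.48 − 981908.99 + (914.07) = 58.56 mGal
Bouguer slab correction = 0.04193 × 1.97 × 2962.0 = 244.67 mGal
Simple Bouguer anomaly = 58.56 − (244.67) = -186.11 mGal

-186.1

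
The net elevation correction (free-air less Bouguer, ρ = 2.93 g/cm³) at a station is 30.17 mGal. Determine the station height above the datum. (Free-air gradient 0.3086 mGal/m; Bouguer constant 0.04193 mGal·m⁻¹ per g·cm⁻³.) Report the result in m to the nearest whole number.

Combined gradient = 0.3086 − 0.04193 × 2.93 = 0.1857451 mGal/m
h = 30.17 / 0.1857451 = 162.43 m

162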